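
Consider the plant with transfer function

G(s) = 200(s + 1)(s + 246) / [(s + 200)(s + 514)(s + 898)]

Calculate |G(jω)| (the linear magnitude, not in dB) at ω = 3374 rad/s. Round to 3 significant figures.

At s = jω = j3374:
zero (s+1): 1 + j3374 → |·| = √(1²+3374²) = √11383877 ≈ 3374, ∠ = arctan(3374/1) ≈ 89.98°
zero (s+246): 246 + j3374 → |·| = √(246²+3374²) = √11444392 ≈ 3383, ∠ = arctan(3374/246) ≈ 85.83°
pole (s+200): 200 + j3374 → |·| = √(200²+3374²) = √11423876 ≈ 3379.9, ∠ = arctan(3374/200) ≈ 86.61°
pole (s+514): 514 + j3374 → |·| = √(514²+3374²) = √11648072 ≈ 3412.9, ∠ = arctan(3374/514) ≈ 81.34°
pole (s+898): 898 + j3374 → |·| = √(898²+3374²) = √12190280 ≈ 3491.5, ∠ = arctan(3374/898) ≈ 75.10°
|G| = 200 · 1.1414e+07 / 4.0275e+10 ≈ 0.05668

0.0567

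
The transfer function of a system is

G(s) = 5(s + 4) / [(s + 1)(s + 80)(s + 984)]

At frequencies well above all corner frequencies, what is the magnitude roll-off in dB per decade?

-40 dB/decade

Each pole contributes −20 dB/decade at high frequency; each zero contributes +20 dB/decade.
Net: 1 zero(s) − 3 pole(s) → -40 dB/decade.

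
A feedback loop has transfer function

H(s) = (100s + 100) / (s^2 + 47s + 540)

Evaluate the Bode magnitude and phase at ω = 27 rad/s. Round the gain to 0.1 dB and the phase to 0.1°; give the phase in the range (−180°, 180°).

Substitute s = j27:
Numerator: 100(j27) + 100 = 100 + j2700
Denominator: (j27)^2 + 47(j27) + 540 = -189 + j1269
|N| = √(100² + 2700²) ≈ 2701.9, ∠N ≈ 87.88°
|D| = √(189² + 1269²) ≈ 1283, ∠D ≈ 98.47°
|H| = 2701.9 / 1283 ≈ 2.1059
Gain = 20 log₁₀(2.1059) ≈ 6.47 dB
∠H = 87.88° − 98.47° = -10.59°

6.5 dB, -10.6°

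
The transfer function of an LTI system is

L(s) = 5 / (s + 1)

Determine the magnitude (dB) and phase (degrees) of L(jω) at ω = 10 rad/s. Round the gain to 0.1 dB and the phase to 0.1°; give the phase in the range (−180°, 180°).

-6.1 dB, -84.3°

At s = jω = j10:
pole (s+1): 1 + j10 → |·| = √(1²+10²) = √101 ≈ 10.05, ∠ = arctan(10/1) ≈ 84.29°
|L| = 5 / 10.05 ≈ 0.49751
Gain = 20 log₁₀(0.49751) ≈ -6.06 dB
∠L = 0.00° − 84.29° = -84.29°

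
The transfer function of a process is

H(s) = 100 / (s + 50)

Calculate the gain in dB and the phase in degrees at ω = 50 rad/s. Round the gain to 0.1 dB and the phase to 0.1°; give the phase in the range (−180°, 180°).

3.0 dB, -45.0°

Substitute s = j50:
Numerator: 100 = 100 + j0
Denominator: (j50) + 50 = 50 + j50
|N| = √(100² + 0²) ≈ 100, ∠N ≈ 0.00°
|D| = √(50² + 50²) ≈ 70.711, ∠D ≈ 45.00°
|H| = 100 / 70.711 ≈ 1.4142
Gain = 20 log₁₀(1.4142) ≈ 3.01 dB
∠H = 0.00° − 45.00° = -45.00°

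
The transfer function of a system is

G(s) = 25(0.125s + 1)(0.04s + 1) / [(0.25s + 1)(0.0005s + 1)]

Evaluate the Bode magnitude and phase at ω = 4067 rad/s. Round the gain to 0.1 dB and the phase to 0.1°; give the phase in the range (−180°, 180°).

At ω = 4067 rad/s:
zero (1 + j4067·0.125) = 1 + j508.375 → |·| ≈ 508.38, ∠ ≈ 89.89°
zero (1 + j4067·0.04) = 1 + j162.68 → |·| ≈ 162.68, ∠ ≈ 89.65°
pole (1 + j4067·0.25) = 1 + j1016.75 → |·| ≈ 1016.8, ∠ ≈ 89.94°
pole (1 + j4067·0.0005) = 1 + j2.0335 → |·| ≈ 2.2661, ∠ ≈ 63.81°
|G| = 25 · 508.38 · 162.68 / (1016.8 · 2.2661) ≈ 897.32
Gain = 20 log₁₀(897.32) ≈ 59.06 dB
∠G = (89.89° + 89.65°) − (89.94° + 63.81°) = 25.79°

59.1 dB, 25.8°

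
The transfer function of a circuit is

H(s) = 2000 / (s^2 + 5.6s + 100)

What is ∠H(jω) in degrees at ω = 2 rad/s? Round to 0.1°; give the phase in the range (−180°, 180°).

At s = jω = j2:
quadratic: (j2)² + 5.6·j2 + 100 = 96 + j11.2 → |·| ≈ 96.651, ∠ ≈ 6.65°
∠H = 0.00° − 6.65° = -6.65°

-6.7°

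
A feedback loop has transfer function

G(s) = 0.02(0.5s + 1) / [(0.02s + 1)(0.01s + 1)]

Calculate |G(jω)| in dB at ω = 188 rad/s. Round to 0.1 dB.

-12.9 dB

At ω = 188 rad/s:
zero (1 + j188·0.5) = 1 + j94 → |·| ≈ 94.005, ∠ ≈ 89.39°
pole (1 + j188·0.02) = 1 + j3.76 → |·| ≈ 3.8907, ∠ ≈ 75.11°
pole (1 + j188·0.01) = 1 + j1.88 → |·| ≈ 2.1294, ∠ ≈ 61.99°
|G| = 0.02 · 94.005 / (3.8907 · 2.1294) ≈ 0.22693
Gain = 20 log₁₀(0.22693) ≈ -12.88 dB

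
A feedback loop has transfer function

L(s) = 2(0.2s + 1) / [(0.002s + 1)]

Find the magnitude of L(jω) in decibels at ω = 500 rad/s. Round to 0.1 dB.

43.0 dB

At ω = 500 rad/s:
zero (1 + j500·0.2) = 1 + j100 → |·| ≈ 100, ∠ ≈ 89.43°
pole (1 + j500·0.002) = 1 + j1 → |·| ≈ 1.4142, ∠ ≈ 45.00°
|L| = 2 · 100 / (1.4142) ≈ 141.42
Gain = 20 log₁₀(141.42) ≈ 43.01 dB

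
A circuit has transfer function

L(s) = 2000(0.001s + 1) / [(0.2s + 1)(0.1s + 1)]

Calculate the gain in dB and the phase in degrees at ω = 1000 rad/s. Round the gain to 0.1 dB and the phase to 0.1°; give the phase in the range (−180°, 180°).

At ω = 1000 rad/s:
zero (1 + j1000·0.001) = 1 + j1 → |·| ≈ 1.4142, ∠ ≈ 45.00°
pole (1 + j1000·0.2) = 1 + j200 → |·| ≈ 200, ∠ ≈ 89.71°
pole (1 + j1000·0.1) = 1 + j100 → |·| ≈ 100, ∠ ≈ 89.43°
|L| = 2000 · 1.4142 / (200 · 100) ≈ 0.14142
Gain = 20 log₁₀(0.14142) ≈ -16.99 dB
∠L = (45.00°) − (89.71° + 89.43°) = -134.14°

-17.0 dB, -134.1°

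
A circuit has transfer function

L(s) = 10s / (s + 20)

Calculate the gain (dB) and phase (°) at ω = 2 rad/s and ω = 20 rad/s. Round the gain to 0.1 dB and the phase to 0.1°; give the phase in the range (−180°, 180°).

ω = 2: -0.0 dB, 84.3°; ω = 20: 17.0 dB, 45.0°

At s = jω = j2:
zero at origin: s = j2 → |·| = 2, ∠ = 90.00°
pole (s+20): 20 + j2 → |·| = √(20²+2²) = √404 ≈ 20.1, ∠ = arctan(2/20) ≈ 5.71°
|L| = 10 · 2 / 20.1 ≈ 0.99502
Gain = 20 log₁₀(0.99502) ≈ -0.04 dB
∠L = 90.00° − 5.71° = 84.29°

At s = jω = j20:
zero at origin: s = j20 → |·| = 20, ∠ = 90.00°
pole (s+20): 20 + j20 → |·| = √(20²+20²) = √800 ≈ 28.284, ∠ = arctan(20/20) ≈ 45.00°
|L| = 10 · 20 / 28.284 ≈ 7.0711
Gain = 20 log₁₀(7.0711) ≈ 16.99 dB
∠L = 90.00° − 45.00° = 45.00°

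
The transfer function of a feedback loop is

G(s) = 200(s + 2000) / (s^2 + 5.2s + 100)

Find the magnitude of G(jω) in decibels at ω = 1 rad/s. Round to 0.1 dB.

72.1 dB

At s = jω = j1:
zero (s+2000): 2000 + j1 → |·| = √(2000²+1²) = √4000001 ≈ 2000, ∠ = arctan(1/2000) ≈ 0.03°
quadratic: (j1)² + 5.2·j1 + 100 = 99 + j5.2 → |·| ≈ 99.136, ∠ ≈ 3.01°
|G| = 200 · 2000 / 99.136 ≈ 4034.9
Gain = 20 log₁₀(4034.9) ≈ 72.12 dB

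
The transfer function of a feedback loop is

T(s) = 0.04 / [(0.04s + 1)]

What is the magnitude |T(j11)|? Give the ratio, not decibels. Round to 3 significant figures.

0.0366

At ω = 11 rad/s:
pole (1 + j11·0.04) = 1 + j0.44 → |·| ≈ 1.0925, ∠ ≈ 23.75°
|T| = 0.04 · 1 / (1.0925) ≈ 0.036613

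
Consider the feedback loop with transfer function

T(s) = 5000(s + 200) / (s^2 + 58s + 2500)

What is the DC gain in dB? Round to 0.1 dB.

T(0) = 5000·200 / 2500 = 400
20 log₁₀(400) ≈ 52.04 dB

52.0 dB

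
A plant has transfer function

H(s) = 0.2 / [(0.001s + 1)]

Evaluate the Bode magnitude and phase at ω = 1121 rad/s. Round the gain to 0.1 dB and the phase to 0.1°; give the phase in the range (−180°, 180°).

-17.5 dB, -48.3°

At ω = 1121 rad/s:
pole (1 + j1121·0.001) = 1 + j1.121 → |·| ≈ 1.5022, ∠ ≈ 48.27°
|H| = 0.2 · 1 / (1.5022) ≈ 0.13314
Gain = 20 log₁₀(0.13314) ≈ -17.51 dB
∠H = (0°) − (48.27°) = -48.27°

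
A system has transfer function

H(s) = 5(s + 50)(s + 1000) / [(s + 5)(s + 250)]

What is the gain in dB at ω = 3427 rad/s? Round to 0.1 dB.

At s = jω = j3427:
zero (s+50): 50 + j3427 → |·| = √(50²+3427²) = √11746829 ≈ 3427.4, ∠ = arctan(3427/50) ≈ 89.16°
zero (s+1000): 1000 + j3427 → |·| = √(1000²+3427²) = √12744329 ≈ 3569.9, ∠ = arctan(3427/1000) ≈ 73.73°
pole (s+5): 5 + j3427 → |·| = √(5²+3427²) = √11744354 ≈ 3427, ∠ = arctan(3427/5) ≈ 89.92°
pole (s+250): 250 + j3427 → |·| = √(250²+3427²) = √11806829 ≈ 3436.1, ∠ = arctan(3427/250) ≈ 85.83°
|H| = 5 · 1.2235e+07 / 1.1776e+07 ≈ 5.1949
Gain = 20 log₁₀(5.1949) ≈ 14.31 dB

14.3 dB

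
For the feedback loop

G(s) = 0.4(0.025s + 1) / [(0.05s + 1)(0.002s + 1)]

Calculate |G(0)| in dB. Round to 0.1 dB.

-8.0 dB

G(0) = 0.4 · 1 / 1 = 0.4
20 log₁₀(0.4) ≈ -7.96 dB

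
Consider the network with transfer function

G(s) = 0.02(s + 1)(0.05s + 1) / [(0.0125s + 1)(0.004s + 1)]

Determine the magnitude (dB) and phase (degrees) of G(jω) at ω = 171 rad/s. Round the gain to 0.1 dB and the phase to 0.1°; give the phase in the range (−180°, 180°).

At ω = 171 rad/s:
zero (1 + j171·1) = 1 + j171 → |·| ≈ 171, ∠ ≈ 89.66°
zero (1 + j171·0.05) = 1 + j8.55 → |·| ≈ 8.6083, ∠ ≈ 83.33°
pole (1 + j171·0.0125) = 1 + j2.1375 → |·| ≈ 2.3599, ∠ ≈ 64.93°
pole (1 + j171·0.004) = 1 + j0.684 → |·| ≈ 1.2116, ∠ ≈ 34.37°
|G| = 0.02 · 171 · 8.6083 / (2.3599 · 1.2116) ≈ 10.297
Gain = 20 log₁₀(10.297) ≈ 20.25 dB
∠G = (89.66° + 83.33°) − (64.93° + 34.37°) = 73.69°

20.3 dB, 73.7°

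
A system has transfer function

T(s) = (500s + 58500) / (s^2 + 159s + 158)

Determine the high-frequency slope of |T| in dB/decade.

-20 dB/decade

Each pole contributes −20 dB/decade at high frequency; each zero contributes +20 dB/decade.
Net: 1 zero(s) − 2 pole(s) → -20 dB/decade.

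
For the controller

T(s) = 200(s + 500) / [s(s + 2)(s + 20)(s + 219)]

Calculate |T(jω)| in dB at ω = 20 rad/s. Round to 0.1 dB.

-28.0 dB

At s = jω = j20:
zero (s+500): 500 + j20 → |·| = √(500²+20²) = √250400 ≈ 500.4, ∠ = arctan(20/500) ≈ 2.29°
pole (s+2): 2 + j20 → |·| = √(2²+20²) = √404 ≈ 20.1, ∠ = arctan(20/2) ≈ 84.29°
pole (s+20): 20 + j20 → |·| = √(20²+20²) = √800 ≈ 28.284, ∠ = arctan(20/20) ≈ 45.00°
pole (s+219): 219 + j20 → |·| = √(219²+20²) = √48361 ≈ 219.91, ∠ = arctan(20/219) ≈ 5.22°
pole at origin: |s| = 20, ∠ = 90.00° (in denominator)
|T| = 200 · 500.4 / 2.5004e+06 ≈ 0.040026
Gain = 20 log₁₀(0.040026) ≈ -27.95 dB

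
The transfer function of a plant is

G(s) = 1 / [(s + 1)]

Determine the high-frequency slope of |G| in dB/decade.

Each pole contributes −20 dB/decade at high frequency; each zero contributes +20 dB/decade.
Net: 0 zero(s) − 1 pole(s) → -20 dB/decade.

-20 dB/decade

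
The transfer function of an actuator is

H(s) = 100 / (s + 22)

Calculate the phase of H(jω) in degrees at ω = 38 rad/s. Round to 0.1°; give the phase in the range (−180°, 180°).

At s = jω = j38:
pole (s+22): 22 + j38 → |·| = √(22²+38²) = √1928 ≈ 43.909, ∠ = arctan(38/22) ≈ 59.93°
∠H = 0.00° − 59.93° = -59.93°

-59.9°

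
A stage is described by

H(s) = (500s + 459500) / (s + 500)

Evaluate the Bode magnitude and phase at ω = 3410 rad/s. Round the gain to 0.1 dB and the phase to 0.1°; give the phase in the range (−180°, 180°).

Substitute s = j3410:
Numerator: 500(j3410) + 459500 = 459500 + j1705000
Denominator: (j3410) + 500 = 500 + j3410
|N| = √(459500² + 1705000²) ≈ 1.7658e+06, ∠N ≈ 74.92°
|D| = √(500² + 3410²) ≈ 3446.5, ∠D ≈ 81.66°
|H| = 1.7658e+06 / 3446.5 ≈ 512.35
Gain = 20 log₁₀(512.35) ≈ 54.19 dB
∠H = 74.92° − 81.66° = -6.74°

54.2 dB, -6.7°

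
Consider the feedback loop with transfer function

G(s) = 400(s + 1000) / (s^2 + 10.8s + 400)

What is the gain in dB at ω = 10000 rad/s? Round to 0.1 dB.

-27.9 dB

At s = jω = j10000:
zero (s+1000): 1000 + j10000 → |·| = √(1000²+10000²) = √101000000 ≈ 10050, ∠ = arctan(10000/1000) ≈ 84.29°
quadratic: (j10000)² + 10.8·j10000 + 400 = -99999600 + j108000 → |·| ≈ 1e+08, ∠ ≈ 179.94°
|G| = 400 · 10050 / 1e+08 ≈ 0.0402
Gain = 20 log₁₀(0.0402) ≈ -27.92 dB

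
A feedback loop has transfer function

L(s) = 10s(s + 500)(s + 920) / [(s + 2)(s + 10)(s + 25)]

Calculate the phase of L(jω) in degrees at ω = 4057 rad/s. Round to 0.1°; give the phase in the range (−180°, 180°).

-19.3°

At s = jω = j4057:
zero (s+500): 500 + j4057 → |·| = √(500²+4057²) = √16709249 ≈ 4087.7, ∠ = arctan(4057/500) ≈ 82.97°
zero (s+920): 920 + j4057 → |·| = √(920²+4057²) = √17305649 ≈ 4160, ∠ = arctan(4057/920) ≈ 77.22°
zero at origin: s = j4057 → |·| = 4057, ∠ = 90.00°
pole (s+2): 2 + j4057 → |·| = √(2²+4057²) = √16459253 ≈ 4057, ∠ = arctan(4057/2) ≈ 89.97°
pole (s+10): 10 + j4057 → |·| = √(10²+4057²) = √16459349 ≈ 4057, ∠ = arctan(4057/10) ≈ 89.86°
pole (s+25): 25 + j4057 → |·| = √(25²+4057²) = √16459874 ≈ 4057.1, ∠ = arctan(4057/25) ≈ 89.65°
∠L = 250.19° − 269.48° = -19.29°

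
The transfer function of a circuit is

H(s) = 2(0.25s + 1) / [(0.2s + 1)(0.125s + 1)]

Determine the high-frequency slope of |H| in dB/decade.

-20 dB/decade

Each pole contributes −20 dB/decade at high frequency; each zero contributes +20 dB/decade.
Net: 1 zero(s) − 2 pole(s) → -20 dB/decade.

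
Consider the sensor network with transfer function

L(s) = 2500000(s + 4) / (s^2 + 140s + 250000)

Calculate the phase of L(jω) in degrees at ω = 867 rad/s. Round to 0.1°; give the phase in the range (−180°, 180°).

-76.7°

At s = jω = j867:
zero (s+4): 4 + j867 → |·| = √(4²+867²) = √751705 ≈ 867.01, ∠ = arctan(867/4) ≈ 89.74°
quadratic: (j867)² + 140·j867 + 250000 = -501689 + j121380 → |·| ≈ 5.1616e+05, ∠ ≈ 166.40°
∠L = 89.74° − 166.40° = -76.66°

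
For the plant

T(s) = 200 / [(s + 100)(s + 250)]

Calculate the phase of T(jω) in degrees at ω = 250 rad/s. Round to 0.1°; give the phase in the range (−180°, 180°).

At s = jω = j250:
pole (s+100): 100 + j250 → |·| = √(100²+250²) = √72500 ≈ 269.26, ∠ = arctan(250/100) ≈ 68.20°
pole (s+250): 250 + j250 → |·| = √(250²+250²) = √125000 ≈ 353.55, ∠ = arctan(250/250) ≈ 45.00°
∠T = 0.00° − 113.20° = -113.20°

-113.2°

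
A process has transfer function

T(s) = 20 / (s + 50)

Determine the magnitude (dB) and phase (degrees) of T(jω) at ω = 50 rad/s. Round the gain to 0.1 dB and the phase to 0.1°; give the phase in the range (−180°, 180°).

-11.0 dB, -45.0°

At s = jω = j50:
pole (s+50): 50 + j50 → |·| = √(50²+50²) = √5000 ≈ 70.711, ∠ = arctan(50/50) ≈ 45.00°
|T| = 20 / 70.711 ≈ 0.28284
Gain = 20 log₁₀(0.28284) ≈ -10.97 dB
∠T = 0.00° − 45.00° = -45.00°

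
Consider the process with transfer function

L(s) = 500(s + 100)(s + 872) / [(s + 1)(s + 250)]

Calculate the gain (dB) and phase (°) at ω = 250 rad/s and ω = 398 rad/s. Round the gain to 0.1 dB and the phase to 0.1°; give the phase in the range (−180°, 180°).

At s = jω = j250:
zero (s+100): 100 + j250 → |·| = √(100²+250²) = √72500 ≈ 269.26, ∠ = arctan(250/100) ≈ 68.20°
zero (s+872): 872 + j250 → |·| = √(872²+250²) = √822884 ≈ 907.13, ∠ = arctan(250/872) ≈ 16.00°
pole (s+1): 1 + j250 → |·| = √(1²+250²) = √62501 ≈ 250, ∠ = arctan(250/1) ≈ 89.77°
pole (s+250): 250 + j250 → |·| = √(250²+250²) = √125000 ≈ 353.55, ∠ = arctan(250/250) ≈ 45.00°
|L| = 500 · 2.4425e+05 / 88388 ≈ 1381.7
Gain = 20 log₁₀(1381.7) ≈ 62.81 dB
∠L = 84.20° − 134.77° = -50.57°

At s = jω = j398:
zero (s+100): 100 + j398 → |·| = √(100²+398²) = √168404 ≈ 410.37, ∠ = arctan(398/100) ≈ 75.90°
zero (s+872): 872 + j398 → |·| = √(872²+398²) = √918788 ≈ 958.53, ∠ = arctan(398/872) ≈ 24.53°
pole (s+1): 1 + j398 → |·| = √(1²+398²) = √158405 ≈ 398, ∠ = arctan(398/1) ≈ 89.86°
pole (s+250): 250 + j398 → |·| = √(250²+398²) = √220904 ≈ 470, ∠ = arctan(398/250) ≈ 57.87°
|L| = 500 · 3.9335e+05 / 1.8706e+05 ≈ 1051.4
Gain = 20 log₁₀(1051.4) ≈ 60.44 dB
∠L = 100.43° − 147.73° = -47.30°

ω = 250: 62.8 dB, -50.6°; ω = 398: 60.4 dB, -47.3°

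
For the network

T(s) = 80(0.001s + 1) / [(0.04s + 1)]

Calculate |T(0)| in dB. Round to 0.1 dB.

38.1 dB

T(0) = 80 · 1 / 1 = 80
20 log₁₀(80) ≈ 38.06 dB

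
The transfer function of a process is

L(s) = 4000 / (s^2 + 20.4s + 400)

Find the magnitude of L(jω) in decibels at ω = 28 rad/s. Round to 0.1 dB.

15.3 dB

At s = jω = j28:
quadratic: (j28)² + 20.4·j28 + 400 = -384 + j571.2 → |·| ≈ 688.28, ∠ ≈ 123.91°
|L| = 4000 / 688.28 ≈ 5.8116
Gain = 20 log₁₀(5.8116) ≈ 15.29 dB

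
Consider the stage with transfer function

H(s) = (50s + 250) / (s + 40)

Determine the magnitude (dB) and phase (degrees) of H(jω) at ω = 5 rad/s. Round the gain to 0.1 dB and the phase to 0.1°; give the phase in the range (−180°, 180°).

Substitute s = j5:
Numerator: 50(j5) + 250 = 250 + j250
Denominator: (j5) + 40 = 40 + j5
|N| = √(250² + 250²) ≈ 353.55, ∠N ≈ 45.00°
|D| = √(40² + 5²) ≈ 40.311, ∠D ≈ 7.13°
|H| = 353.55 / 40.311 ≈ 8.7706
Gain = 20 log₁₀(8.7706) ≈ 18.86 dB
∠H = 45.00° − 7.13° = 37.87°

18.9 dB, 37.9°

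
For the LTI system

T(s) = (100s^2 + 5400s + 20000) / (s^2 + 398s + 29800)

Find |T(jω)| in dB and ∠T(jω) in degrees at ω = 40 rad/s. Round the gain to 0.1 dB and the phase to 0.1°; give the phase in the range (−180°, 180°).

18.0 dB, 93.5°

Substitute s = j40:
Numerator: 100(j40)^2 + 5400(j40) + 20000 = -140000 + j216000
Denominator: (j40)^2 + 398(j40) + 29800 = 28200 + j15920
|N| = √(140000² + 216000²) ≈ 2.574e+05, ∠N ≈ 122.95°
|D| = √(28200² + 15920²) ≈ 32383, ∠D ≈ 29.45°
|T| = 2.574e+05 / 32383 ≈ 7.9486
Gain = 20 log₁₀(7.9486) ≈ 18.01 dB
∠T = 122.95° − 29.45° = 93.50°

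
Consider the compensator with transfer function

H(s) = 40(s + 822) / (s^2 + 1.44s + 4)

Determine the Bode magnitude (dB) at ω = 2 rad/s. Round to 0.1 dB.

At s = jω = j2:
zero (s+822): 822 + j2 → |·| = √(822²+2²) = √675688 ≈ 822, ∠ = arctan(2/822) ≈ 0.14°
quadratic: (j2)² + 1.44·j2 + 4 = 0 + j2.88 → |·| ≈ 2.88, ∠ ≈ 90.00°
|H| = 40 · 822 / 2.88 ≈ 11417
Gain = 20 log₁₀(11417) ≈ 81.15 dB

81.2 dB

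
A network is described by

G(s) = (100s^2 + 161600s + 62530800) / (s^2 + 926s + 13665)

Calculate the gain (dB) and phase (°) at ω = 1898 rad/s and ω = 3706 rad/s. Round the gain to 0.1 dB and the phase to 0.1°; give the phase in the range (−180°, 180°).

ω = 1898: 40.6 dB, -19.8°; ω = 3706: 40.2 dB, -10.5°

Substitute s = j1898:
Numerator: 100(j1898)^2 + 161600(j1898) + 62530800 = -297709600 + j306716800
Denominator: (j1898)^2 + 926(j1898) + 13665 = -3588739 + j1757548
|N| = √(297709600² + 306716800²) ≈ 4.2744e+08, ∠N ≈ 134.15°
|D| = √(3588739² + 1757548²) ≈ 3.996e+06, ∠D ≈ 153.91°
|G| = 4.2744e+08 / 3.996e+06 ≈ 106.97
Gain = 20 log₁₀(106.97) ≈ 40.59 dB
∠G = 134.15° − 153.91° = -19.76°

Substitute s = j3706:
Numerator: 100(j3706)^2 + 161600(j3706) + 62530800 = -1310912800 + j598889600
Denominator: (j3706)^2 + 926(j3706) + 13665 = -13720771 + j3431756
|N| = √(1310912800² + 598889600²) ≈ 1.4412e+09, ∠N ≈ 155.45°
|D| = √(13720771² + 3431756²) ≈ 1.4143e+07, ∠D ≈ 165.96°
|G| = 1.4412e+09 / 1.4143e+07 ≈ 101.9
Gain = 20 log₁₀(101.9) ≈ 40.16 dB
∠G = 155.45° − 165.96° = -10.51°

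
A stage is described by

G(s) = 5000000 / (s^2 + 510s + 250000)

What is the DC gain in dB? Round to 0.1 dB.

26.0 dB

G(0) = 5000000 / 250000 = 20
20 log₁₀(20) ≈ 26.02 dB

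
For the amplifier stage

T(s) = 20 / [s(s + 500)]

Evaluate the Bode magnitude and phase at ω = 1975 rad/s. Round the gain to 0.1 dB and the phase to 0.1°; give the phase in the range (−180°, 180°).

At s = jω = j1975:
pole (s+500): 500 + j1975 → |·| = √(500²+1975²) = √4150625 ≈ 2037.3, ∠ = arctan(1975/500) ≈ 75.79°
pole at origin: |s| = 1975, ∠ = 90.00° (in denominator)
|T| = 20 / 4.0237e+06 ≈ 4.9705e-06
Gain = 20 log₁₀(4.9705e-06) ≈ -106.07 dB
∠T = 0.00° − 165.79° = -165.79°

-106.1 dB, -165.8°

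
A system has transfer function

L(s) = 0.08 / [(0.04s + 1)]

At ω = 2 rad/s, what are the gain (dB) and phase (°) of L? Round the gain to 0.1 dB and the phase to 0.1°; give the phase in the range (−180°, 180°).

At ω = 2 rad/s:
pole (1 + j2·0.04) = 1 + j0.08 → |·| ≈ 1.0032, ∠ ≈ 4.57°
|L| = 0.08 · 1 / (1.0032) ≈ 0.079745
Gain = 20 log₁₀(0.079745) ≈ -21.97 dB
∠L = (0°) − (4.57°) = -4.57°

-22.0 dB, -4.6°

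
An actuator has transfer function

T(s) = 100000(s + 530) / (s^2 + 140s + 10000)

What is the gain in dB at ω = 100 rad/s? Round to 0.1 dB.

71.7 dB

At s = jω = j100:
zero (s+530): 530 + j100 → |·| = √(530²+100²) = √290900 ≈ 539.35, ∠ = arctan(100/530) ≈ 10.68°
quadratic: (j100)² + 140·j100 + 10000 = 0 + j14000 → |·| ≈ 14000, ∠ ≈ 90.00°
|T| = 100000 · 539.35 / 14000 ≈ 3852.5
Gain = 20 log₁₀(3852.5) ≈ 71.71 dB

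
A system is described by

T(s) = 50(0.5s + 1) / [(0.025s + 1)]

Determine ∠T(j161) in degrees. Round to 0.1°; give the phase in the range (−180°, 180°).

13.2°

At ω = 161 rad/s:
zero (1 + j161·0.5) = 1 + j80.5 → |·| ≈ 80.506, ∠ ≈ 89.29°
pole (1 + j161·0.025) = 1 + j4.025 → |·| ≈ 4.1474, ∠ ≈ 76.05°
∠T = (89.29°) − (76.05°) = 13.24°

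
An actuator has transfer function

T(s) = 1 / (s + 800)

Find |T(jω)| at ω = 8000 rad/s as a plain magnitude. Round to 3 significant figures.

0.000124

Substitute s = j8000:
Numerator: 1 = 1 + j0
Denominator: (j8000) + 800 = 800 + j8000
|N| = √(1² + 0²) ≈ 1, ∠N ≈ 0.00°
|D| = √(800² + 8000²) ≈ 8039.9, ∠D ≈ 84.29°
|T| = 1 / 8039.9 ≈ 0.00012438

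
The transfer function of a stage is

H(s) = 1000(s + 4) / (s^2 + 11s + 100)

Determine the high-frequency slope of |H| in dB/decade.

-20 dB/decade

Each pole contributes −20 dB/decade at high frequency; each zero contributes +20 dB/decade.
Net: 1 zero(s) − 2 pole(s) → -20 dB/decade.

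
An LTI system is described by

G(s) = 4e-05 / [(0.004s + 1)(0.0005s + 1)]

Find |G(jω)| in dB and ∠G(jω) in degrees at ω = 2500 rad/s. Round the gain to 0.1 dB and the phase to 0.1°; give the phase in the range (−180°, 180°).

At ω = 2500 rad/s:
pole (1 + j2500·0.004) = 1 + j10 → |·| ≈ 10.05, ∠ ≈ 84.29°
pole (1 + j2500·0.0005) = 1 + j1.25 → |·| ≈ 1.6008, ∠ ≈ 51.34°
|G| = 4e-05 · 1 / (10.05 · 1.6008) ≈ 2.4863e-06
Gain = 20 log₁₀(2.4863e-06) ≈ -112.09 dB
∠G = (0°) − (84.29° + 51.34°) = -135.63°

-112.1 dB, -135.6°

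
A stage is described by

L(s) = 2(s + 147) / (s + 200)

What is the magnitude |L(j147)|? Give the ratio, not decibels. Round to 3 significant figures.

1.68

At s = jω = j147:
zero (s+147): 147 + j147 → |·| = √(147²+147²) = √43218 ≈ 207.89, ∠ = arctan(147/147) ≈ 45.00°
pole (s+200): 200 + j147 → |·| = √(200²+147²) = √61609 ≈ 248.21, ∠ = arctan(147/200) ≈ 36.32°
|L| = 2 · 207.89 / 248.21 ≈ 1.6751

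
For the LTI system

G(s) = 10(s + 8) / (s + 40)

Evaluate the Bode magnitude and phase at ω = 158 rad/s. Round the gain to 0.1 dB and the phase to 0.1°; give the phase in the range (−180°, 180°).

19.7 dB, 11.3°

At s = jω = j158:
zero (s+8): 8 + j158 → |·| = √(8²+158²) = √25028 ≈ 158.2, ∠ = arctan(158/8) ≈ 87.10°
pole (s+40): 40 + j158 → |·| = √(40²+158²) = √26564 ≈ 162.98, ∠ = arctan(158/40) ≈ 75.79°
|G| = 10 · 158.2 / 162.98 ≈ 9.7067
Gain = 20 log₁₀(9.7067) ≈ 19.74 dB
∠G = 87.10° − 75.79° = 11.31°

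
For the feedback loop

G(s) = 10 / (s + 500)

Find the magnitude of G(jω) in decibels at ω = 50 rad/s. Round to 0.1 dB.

At s = jω = j50:
pole (s+500): 500 + j50 → |·| = √(500²+50²) = √252500 ≈ 502.49, ∠ = arctan(50/500) ≈ 5.71°
|G| = 10 / 502.49 ≈ 0.019901
Gain = 20 log₁₀(0.019901) ≈ -34.02 dB

-34.0 dB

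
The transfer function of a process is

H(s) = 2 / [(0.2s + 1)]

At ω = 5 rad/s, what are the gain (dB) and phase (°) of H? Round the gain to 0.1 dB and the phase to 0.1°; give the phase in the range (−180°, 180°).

3.0 dB, -45.0°

At ω = 5 rad/s:
pole (1 + j5·0.2) = 1 + j1 → |·| ≈ 1.4142, ∠ ≈ 45.00°
|H| = 2 · 1 / (1.4142) ≈ 1.4142
Gain = 20 log₁₀(1.4142) ≈ 3.01 dB
∠H = (0°) − (45.00°) = -45.00°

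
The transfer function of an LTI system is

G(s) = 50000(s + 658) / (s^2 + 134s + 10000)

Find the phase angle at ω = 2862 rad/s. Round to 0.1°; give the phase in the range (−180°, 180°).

-100.3°

At s = jω = j2862:
zero (s+658): 658 + j2862 → |·| = √(658²+2862²) = √8624008 ≈ 2936.7, ∠ = arctan(2862/658) ≈ 77.05°
quadratic: (j2862)² + 134·j2862 + 10000 = -8181044 + j383508 → |·| ≈ 8.19e+06, ∠ ≈ 177.32°
∠G = 77.05° − 177.32° = -100.27°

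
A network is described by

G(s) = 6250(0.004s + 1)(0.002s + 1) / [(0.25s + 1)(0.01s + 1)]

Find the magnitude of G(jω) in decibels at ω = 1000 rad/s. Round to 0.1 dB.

At ω = 1000 rad/s:
zero (1 + j1000·0.004) = 1 + j4 → |·| ≈ 4.1231, ∠ ≈ 75.96°
zero (1 + j1000·0.002) = 1 + j2 → |·| ≈ 2.2361, ∠ ≈ 63.43°
pole (1 + j1000·0.25) = 1 + j250 → |·| ≈ 250, ∠ ≈ 89.77°
pole (1 + j1000·0.01) = 1 + j10 → |·| ≈ 10.05, ∠ ≈ 84.29°
|G| = 6250 · 4.1231 · 2.2361 / (250 · 10.05) ≈ 22.934
Gain = 20 log₁₀(22.934) ≈ 27.21 dB

27.2 dB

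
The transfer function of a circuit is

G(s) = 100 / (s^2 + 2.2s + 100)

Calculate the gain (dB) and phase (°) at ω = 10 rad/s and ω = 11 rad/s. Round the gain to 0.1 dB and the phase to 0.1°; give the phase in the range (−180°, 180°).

At s = jω = j10:
quadratic: (j10)² + 2.2·j10 + 100 = 0 + j22 → |·| ≈ 22, ∠ ≈ 90.00°
|G| = 100 / 22 ≈ 4.5455
Gain = 20 log₁₀(4.5455) ≈ 13.15 dB
∠G = 0.00° − 90.00° = -90.00°

At s = jω = j11:
quadratic: (j11)² + 2.2·j11 + 100 = -21 + j24.2 → |·| ≈ 32.041, ∠ ≈ 130.95°
|G| = 100 / 32.041 ≈ 3.121
Gain = 20 log₁₀(3.121) ≈ 9.89 dB
∠G = 0.00° − 130.95° = -130.95°

ω = 10: 13.2 dB, -90.0°; ω = 11: 9.9 dB, -131.0°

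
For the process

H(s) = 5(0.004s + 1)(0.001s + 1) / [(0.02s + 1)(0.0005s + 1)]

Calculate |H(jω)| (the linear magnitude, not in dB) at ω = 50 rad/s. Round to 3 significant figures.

3.61

At ω = 50 rad/s:
zero (1 + j50·0.004) = 1 + j0.2 → |·| ≈ 1.0198, ∠ ≈ 11.31°
zero (1 + j50·0.001) = 1 + j0.05 → |·| ≈ 1.0012, ∠ ≈ 2.86°
pole (1 + j50·0.02) = 1 + j1 → |·| ≈ 1.4142, ∠ ≈ 45.00°
pole (1 + j50·0.0005) = 1 + j0.025 → |·| ≈ 1.0003, ∠ ≈ 1.43°
|H| = 5 · 1.0198 · 1.0012 / (1.4142 · 1.0003) ≈ 3.6088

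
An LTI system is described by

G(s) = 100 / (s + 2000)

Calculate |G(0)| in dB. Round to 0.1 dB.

-26.0 dB

G(0) = 100 / 2000 = 0.05
20 log₁₀(0.05) ≈ -26.02 dB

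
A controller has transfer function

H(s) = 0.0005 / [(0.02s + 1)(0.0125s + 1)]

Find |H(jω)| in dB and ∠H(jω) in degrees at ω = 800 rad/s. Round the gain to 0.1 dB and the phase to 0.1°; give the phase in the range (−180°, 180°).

-110.2 dB, -170.7°

At ω = 800 rad/s:
pole (1 + j800·0.02) = 1 + j16 → |·| ≈ 16.031, ∠ ≈ 86.42°
pole (1 + j800·0.0125) = 1 + j10 → |·| ≈ 10.05, ∠ ≈ 84.29°
|H| = 0.0005 · 1 / (16.031 · 10.05) ≈ 3.1034e-06
Gain = 20 log₁₀(3.1034e-06) ≈ -110.16 dB
∠H = (0°) − (86.42° + 84.29°) = -170.71°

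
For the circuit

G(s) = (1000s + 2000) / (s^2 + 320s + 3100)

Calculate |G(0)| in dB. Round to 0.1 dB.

G(0) = 2000 / 3100 ≈ 0.64516
20 log₁₀(0.64516) ≈ -3.81 dB

-3.8 dB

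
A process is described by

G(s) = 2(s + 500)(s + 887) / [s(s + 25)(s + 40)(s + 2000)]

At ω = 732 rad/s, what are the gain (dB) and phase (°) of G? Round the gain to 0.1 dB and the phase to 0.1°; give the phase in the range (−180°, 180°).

At s = jω = j732:
zero (s+500): 500 + j732 → |·| = √(500²+732²) = √785824 ≈ 886.47, ∠ = arctan(732/500) ≈ 55.66°
zero (s+887): 887 + j732 → |·| = √(887²+732²) = √1322593 ≈ 1150, ∠ = arctan(732/887) ≈ 39.53°
pole (s+25): 25 + j732 → |·| = √(25²+732²) = √536449 ≈ 732.43, ∠ = arctan(732/25) ≈ 88.04°
pole (s+40): 40 + j732 → |·| = √(40²+732²) = √537424 ≈ 733.09, ∠ = arctan(732/40) ≈ 86.87°
pole (s+2000): 2000 + j732 → |·| = √(2000²+732²) = √4535824 ≈ 2129.7, ∠ = arctan(732/2000) ≈ 20.10°
pole at origin: |s| = 732, ∠ = 90.00° (in denominator)
|G| = 2 · 1.0194e+06 / 8.3705e+11 ≈ 2.4357e-06
Gain = 20 log₁₀(2.4357e-06) ≈ -112.27 dB
∠G = 95.19° − 285.01° = -189.82° ≡ 170.18° (principal value)

-112.3 dB, 170.2°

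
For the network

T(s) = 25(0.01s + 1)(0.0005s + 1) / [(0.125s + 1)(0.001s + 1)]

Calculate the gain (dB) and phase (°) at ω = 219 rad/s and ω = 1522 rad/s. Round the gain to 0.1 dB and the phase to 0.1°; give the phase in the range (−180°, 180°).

ω = 219: 6.7 dB, -28.6°; ω = 1522: 2.8 dB, -22.9°

At ω = 219 rad/s:
zero (1 + j219·0.01) = 1 + j2.19 → |·| ≈ 2.4075, ∠ ≈ 65.46°
zero (1 + j219·0.0005) = 1 + j0.1095 → |·| ≈ 1.006, ∠ ≈ 6.25°
pole (1 + j219·0.125) = 1 + j27.375 → |·| ≈ 27.393, ∠ ≈ 87.91°
pole (1 + j219·0.001) = 1 + j0.219 → |·| ≈ 1.0237, ∠ ≈ 12.35°
|T| = 25 · 2.4075 · 1.006 / (27.393 · 1.0237) ≈ 2.1592
Gain = 20 log₁₀(2.1592) ≈ 6.69 dB
∠T = (65.46° + 6.25°) − (87.91° + 12.35°) = -28.55°

At ω = 1522 rad/s:
zero (1 + j1522·0.01) = 1 + j15.22 → |·| ≈ 15.253, ∠ ≈ 86.24°
zero (1 + j1522·0.0005) = 1 + j0.761 → |·| ≈ 1.2566, ∠ ≈ 37.27°
pole (1 + j1522·0.125) = 1 + j190.25 → |·| ≈ 190.25, ∠ ≈ 89.70°
pole (1 + j1522·0.001) = 1 + j1.522 → |·| ≈ 1.8211, ∠ ≈ 56.69°
|T| = 25 · 15.253 · 1.2566 / (190.25 · 1.8211) ≈ 1.383
Gain = 20 log₁₀(1.383) ≈ 2.82 dB
∠T = (86.24° + 37.27°) − (89.70° + 56.69°) = -22.88°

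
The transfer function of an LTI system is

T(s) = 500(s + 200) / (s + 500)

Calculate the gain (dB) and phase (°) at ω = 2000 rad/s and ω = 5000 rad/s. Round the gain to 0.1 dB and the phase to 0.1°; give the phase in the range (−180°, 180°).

At s = jω = j2000:
zero (s+200): 200 + j2000 → |·| = √(200²+2000²) = √4040000 ≈ 2010, ∠ = arctan(2000/200) ≈ 84.29°
pole (s+500): 500 + j2000 → |·| = √(500²+2000²) = √4250000 ≈ 2061.6, ∠ = arctan(2000/500) ≈ 75.96°
|T| = 500 · 2010 / 2061.6 ≈ 487.49
Gain = 20 log₁₀(487.49) ≈ 53.76 dB
∠T = 84.29° − 75.96° = 8.33°

At s = jω = j5000:
zero (s+200): 200 + j5000 → |·| = √(200²+5000²) = √25040000 ≈ 5004, ∠ = arctan(5000/200) ≈ 87.71°
pole (s+500): 500 + j5000 → |·| = √(500²+5000²) = √25250000 ≈ 5024.9, ∠ = arctan(5000/500) ≈ 84.29°
|T| = 500 · 5004 / 5024.9 ≈ 497.92
Gain = 20 log₁₀(497.92) ≈ 53.94 dB
∠T = 87.71° − 84.29° = 3.42°

ω = 2000: 53.8 dB, 8.3°; ω = 5000: 53.9 dB, 3.4°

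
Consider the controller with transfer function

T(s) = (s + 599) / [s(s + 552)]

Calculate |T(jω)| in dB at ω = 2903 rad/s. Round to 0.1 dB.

At s = jω = j2903:
zero (s+599): 599 + j2903 → |·| = √(599²+2903²) = √8786210 ≈ 2964.2, ∠ = arctan(2903/599) ≈ 78.34°
pole (s+552): 552 + j2903 → |·| = √(552²+2903²) = √8732113 ≈ 2955, ∠ = arctan(2903/552) ≈ 79.23°
pole at origin: |s| = 2903, ∠ = 90.00° (in denominator)
|T| = 1 · 2964.2 / 8.5784e+06 ≈ 0.00034554
Gain = 20 log₁₀(0.00034554) ≈ -69.23 dB

-69.2 dB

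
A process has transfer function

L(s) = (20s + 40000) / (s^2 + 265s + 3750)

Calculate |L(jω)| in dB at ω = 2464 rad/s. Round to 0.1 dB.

Substitute s = j2464:
Numerator: 20(j2464) + 40000 = 40000 + j49280
Denominator: (j2464)^2 + 265(j2464) + 3750 = -6067546 + j652960
|N| = √(40000² + 49280²) ≈ 63471, ∠N ≈ 50.93°
|D| = √(6067546² + 652960²) ≈ 6.1026e+06, ∠D ≈ 173.86°
|L| = 63471 / 6.1026e+06 ≈ 0.010401
Gain = 20 log₁₀(0.010401) ≈ -39.66 dB

-39.7 dB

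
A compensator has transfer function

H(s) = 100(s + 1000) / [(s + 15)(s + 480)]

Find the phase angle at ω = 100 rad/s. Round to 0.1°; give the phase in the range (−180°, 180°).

-87.5°

At s = jω = j100:
zero (s+1000): 1000 + j100 → |·| = √(1000²+100²) = √1010000 ≈ 1005, ∠ = arctan(100/1000) ≈ 5.71°
pole (s+15): 15 + j100 → |·| = √(15²+100²) = √10225 ≈ 101.12, ∠ = arctan(100/15) ≈ 81.47°
pole (s+480): 480 + j100 → |·| = √(480²+100²) = √240400 ≈ 490.31, ∠ = arctan(100/480) ≈ 11.77°
∠H = 5.71° − 93.24° = -87.53°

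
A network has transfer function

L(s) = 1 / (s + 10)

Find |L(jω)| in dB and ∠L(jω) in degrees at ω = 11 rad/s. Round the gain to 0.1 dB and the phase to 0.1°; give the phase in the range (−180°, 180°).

At s = jω = j11:
pole (s+10): 10 + j11 → |·| = √(10²+11²) = √221 ≈ 14.866, ∠ = arctan(11/10) ≈ 47.73°
|L| = 1 / 14.866 ≈ 0.067268
Gain = 20 log₁₀(0.067268) ≈ -23.44 dB
∠L = 0.00° − 47.73° = -47.73°

-23.4 dB, -47.7°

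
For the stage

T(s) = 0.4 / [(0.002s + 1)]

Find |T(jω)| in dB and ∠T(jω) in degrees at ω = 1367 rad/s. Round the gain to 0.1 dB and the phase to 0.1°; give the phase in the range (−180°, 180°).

At ω = 1367 rad/s:
pole (1 + j1367·0.002) = 1 + j2.734 → |·| ≈ 2.9111, ∠ ≈ 69.91°
|T| = 0.4 · 1 / (2.9111) ≈ 0.13741
Gain = 20 log₁₀(0.13741) ≈ -17.24 dB
∠T = (0°) − (69.91°) = -69.91°

-17.2 dB, -69.9°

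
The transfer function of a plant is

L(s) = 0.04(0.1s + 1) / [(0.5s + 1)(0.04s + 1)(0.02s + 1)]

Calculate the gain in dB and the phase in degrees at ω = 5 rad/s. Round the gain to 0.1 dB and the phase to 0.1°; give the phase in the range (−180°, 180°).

At ω = 5 rad/s:
zero (1 + j5·0.1) = 1 + j0.5 → |·| ≈ 1.118, ∠ ≈ 26.57°
pole (1 + j5·0.5) = 1 + j2.5 → |·| ≈ 2.6926, ∠ ≈ 68.20°
pole (1 + j5·0.04) = 1 + j0.2 → |·| ≈ 1.0198, ∠ ≈ 11.31°
pole (1 + j5·0.02) = 1 + j0.1 → |·| ≈ 1.005, ∠ ≈ 5.71°
|L| = 0.04 · 1.118 / (2.6926 · 1.0198 · 1.005) ≈ 0.016205
Gain = 20 log₁₀(0.016205) ≈ -35.81 dB
∠L = (26.57°) − (68.20° + 11.31° + 5.71°) = -58.65°

-35.8 dB, -58.7°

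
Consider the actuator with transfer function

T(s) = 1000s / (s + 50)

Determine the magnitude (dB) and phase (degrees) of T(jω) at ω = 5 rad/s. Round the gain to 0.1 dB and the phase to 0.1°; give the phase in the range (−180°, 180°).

40.0 dB, 84.3°

At s = jω = j5:
zero at origin: s = j5 → |·| = 5, ∠ = 90.00°
pole (s+50): 50 + j5 → |·| = √(50²+5²) = √2525 ≈ 50.249, ∠ = arctan(5/50) ≈ 5.71°
|T| = 1000 · 5 / 50.249 ≈ 99.504
Gain = 20 log₁₀(99.504) ≈ 39.96 dB
∠T = 90.00° − 5.71° = 84.29°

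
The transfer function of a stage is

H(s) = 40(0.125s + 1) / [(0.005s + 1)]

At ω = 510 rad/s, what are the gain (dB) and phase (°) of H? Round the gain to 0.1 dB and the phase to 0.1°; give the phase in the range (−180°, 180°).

At ω = 510 rad/s:
zero (1 + j510·0.125) = 1 + j63.75 → |·| ≈ 63.758, ∠ ≈ 89.10°
pole (1 + j510·0.005) = 1 + j2.55 → |·| ≈ 2.7391, ∠ ≈ 68.59°
|H| = 40 · 63.758 / (2.7391) ≈ 931.08
Gain = 20 log₁₀(931.08) ≈ 59.38 dB
∠H = (89.10°) − (68.59°) = 20.51°

59.4 dB, 20.5°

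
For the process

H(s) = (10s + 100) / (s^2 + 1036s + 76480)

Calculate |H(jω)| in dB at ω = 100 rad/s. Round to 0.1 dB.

-41.8 dB

Substitute s = j100:
Numerator: 10(j100) + 100 = 100 + j1000
Denominator: (j100)^2 + 1036(j100) + 76480 = 66480 + j103600
|N| = √(100² + 1000²) ≈ 1005, ∠N ≈ 84.29°
|D| = √(66480² + 103600²) ≈ 1.231e+05, ∠D ≈ 57.31°
|H| = 1005 / 1.231e+05 ≈ 0.0081641
Gain = 20 log₁₀(0.0081641) ≈ -41.76 dB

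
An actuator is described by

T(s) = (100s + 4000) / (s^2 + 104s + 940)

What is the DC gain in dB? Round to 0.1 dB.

12.6 dB

T(0) = 4000 / 940 ≈ 4.2553
20 log₁₀(4.2553) ≈ 12.58 dB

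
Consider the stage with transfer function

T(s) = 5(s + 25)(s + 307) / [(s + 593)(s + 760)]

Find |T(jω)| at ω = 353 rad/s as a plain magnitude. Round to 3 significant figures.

At s = jω = j353:
zero (s+25): 25 + j353 → |·| = √(25²+353²) = √125234 ≈ 353.88, ∠ = arctan(353/25) ≈ 85.95°
zero (s+307): 307 + j353 → |·| = √(307²+353²) = √218858 ≈ 467.82, ∠ = arctan(353/307) ≈ 48.99°
pole (s+593): 593 + j353 → |·| = √(593²+353²) = √476258 ≈ 690.11, ∠ = arctan(353/593) ≈ 30.76°
pole (s+760): 760 + j353 → |·| = √(760²+353²) = √702209 ≈ 837.98, ∠ = arctan(353/760) ≈ 24.91°
|T| = 5 · 1.6555e+05 / 5.783e+05 ≈ 1.4314

1.43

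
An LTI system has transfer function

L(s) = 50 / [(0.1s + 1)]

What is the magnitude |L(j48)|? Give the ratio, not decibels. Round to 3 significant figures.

10.2

At ω = 48 rad/s:
pole (1 + j48·0.1) = 1 + j4.8 → |·| ≈ 4.9031, ∠ ≈ 78.23°
|L| = 50 · 1 / (4.9031) ≈ 10.198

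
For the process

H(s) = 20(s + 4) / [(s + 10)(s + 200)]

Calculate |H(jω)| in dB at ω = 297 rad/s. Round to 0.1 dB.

At s = jω = j297:
zero (s+4): 4 + j297 → |·| = √(4²+297²) = √88225 ≈ 297.03, ∠ = arctan(297/4) ≈ 89.23°
pole (s+10): 10 + j297 → |·| = √(10²+297²) = √88309 ≈ 297.17, ∠ = arctan(297/10) ≈ 88.07°
pole (s+200): 200 + j297 → |·| = √(200²+297²) = √128209 ≈ 358.06, ∠ = arctan(297/200) ≈ 56.04°
|H| = 20 · 297.03 / 1.064e+05 ≈ 0.055833
Gain = 20 log₁₀(0.055833) ≈ -25.06 dB

-25.1 dB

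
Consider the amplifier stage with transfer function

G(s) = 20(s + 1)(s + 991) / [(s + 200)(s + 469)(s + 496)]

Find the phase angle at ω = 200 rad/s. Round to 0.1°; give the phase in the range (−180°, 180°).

At s = jω = j200:
zero (s+1): 1 + j200 → |·| = √(1²+200²) = √40001 ≈ 200, ∠ = arctan(200/1) ≈ 89.71°
zero (s+991): 991 + j200 → |·| = √(991²+200²) = √1022081 ≈ 1011, ∠ = arctan(200/991) ≈ 11.41°
pole (s+200): 200 + j200 → |·| = √(200²+200²) = √80000 ≈ 282.84, ∠ = arctan(200/200) ≈ 45.00°
pole (s+469): 469 + j200 → |·| = √(469²+200²) = √259961 ≈ 509.86, ∠ = arctan(200/469) ≈ 23.10°
pole (s+496): 496 + j200 → |·| = √(496²+200²) = √286016 ≈ 534.8, ∠ = arctan(200/496) ≈ 21.96°
∠G = 101.12° − 90.06° = 11.06°

11.1°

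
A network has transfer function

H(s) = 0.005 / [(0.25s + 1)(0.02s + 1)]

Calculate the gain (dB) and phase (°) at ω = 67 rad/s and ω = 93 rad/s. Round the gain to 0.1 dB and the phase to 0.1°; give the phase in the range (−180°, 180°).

ω = 67: -75.0 dB, -139.9°; ω = 93: -79.9 dB, -149.3°

At ω = 67 rad/s:
pole (1 + j67·0.25) = 1 + j16.75 → |·| ≈ 16.78, ∠ ≈ 86.58°
pole (1 + j67·0.02) = 1 + j1.34 → |·| ≈ 1.672, ∠ ≈ 53.27°
|H| = 0.005 · 1 / (16.78 · 1.672) ≈ 0.00017821
Gain = 20 log₁₀(0.00017821) ≈ -74.98 dB
∠H = (0°) − (86.58° + 53.27°) = -139.85°

At ω = 93 rad/s:
pole (1 + j93·0.25) = 1 + j23.25 → |·| ≈ 23.271, ∠ ≈ 87.54°
pole (1 + j93·0.02) = 1 + j1.86 → |·| ≈ 2.1118, ∠ ≈ 61.74°
|H| = 0.005 · 1 / (23.271 · 2.1118) ≈ 0.00010174
Gain = 20 log₁₀(0.00010174) ≈ -79.85 dB
∠H = (0°) − (87.54° + 61.74°) = -149.28°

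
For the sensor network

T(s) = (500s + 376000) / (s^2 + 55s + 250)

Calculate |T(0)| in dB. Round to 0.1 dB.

T(0) = 376000 / 250 = 1504
20 log₁₀(1504) ≈ 63.54 dB

63.5 dB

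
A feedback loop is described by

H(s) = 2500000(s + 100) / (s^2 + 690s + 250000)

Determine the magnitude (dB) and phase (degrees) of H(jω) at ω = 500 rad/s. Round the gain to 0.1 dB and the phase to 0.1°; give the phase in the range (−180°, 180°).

71.4 dB, -11.3°

At s = jω = j500:
zero (s+100): 100 + j500 → |·| = √(100²+500²) = √260000 ≈ 509.9, ∠ = arctan(500/100) ≈ 78.69°
quadratic: (j500)² + 690·j500 + 250000 = 0 + j345000 → |·| ≈ 3.45e+05, ∠ ≈ 90.00°
|H| = 2500000 · 509.9 / 3.45e+05 ≈ 3694.9
Gain = 20 log₁₀(3694.9) ≈ 71.35 dB
∠H = 78.69° − 90.00° = -11.31°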